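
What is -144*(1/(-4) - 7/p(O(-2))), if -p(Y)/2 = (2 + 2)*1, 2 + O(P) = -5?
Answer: -90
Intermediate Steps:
O(P) = -7 (O(P) = -2 - 5 = -7)
p(Y) = -8 (p(Y) = -2*(2 + 2) = -8)
-144*(1/(-4) - 7/p(O(-2))) = -144*(1/(-4) - 7/(-8)) = -144*(1*(-¼) - 7*(-⅛)) = -144*(-¼ + 7/8) = -144*5/8 = -90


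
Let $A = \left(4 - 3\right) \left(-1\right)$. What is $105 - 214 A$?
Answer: $319$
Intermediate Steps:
$A = -1$ ($A = 1 \left(-1\right) = -1$)
$105 - 214 A = 105 - -214 = 105 + 214 = 319$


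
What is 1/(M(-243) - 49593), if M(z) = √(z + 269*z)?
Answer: -16531/819843753 - 9*I*√10/273281251 ≈ -2.0164e-5 - 1.0414e-7*I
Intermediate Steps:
M(z) = 3*√30*√z (M(z) = √(270*z) = 3*√30*√z)
1/(M(-243) - 49593) = 1/(3*√30*√(-243) - 49593) = 1/(3*√30*(9*I*√3) - 49593) = 1/(81*I*√10 - 49593) = 1/(-49593 + 81*I*√10)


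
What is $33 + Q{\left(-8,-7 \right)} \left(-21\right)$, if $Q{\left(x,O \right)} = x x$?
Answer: $-1311$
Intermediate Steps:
$Q{\left(x,O \right)} = x^{2}$
$33 + Q{\left(-8,-7 \right)} \left(-21\right) = 33 + \left(-8\right)^{2} \left(-21\right) = 33 + 64 \left(-21\right) = 33 - 1344 = -1311$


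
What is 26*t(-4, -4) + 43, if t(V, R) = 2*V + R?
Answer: -269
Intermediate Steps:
t(V, R) = R + 2*V
26*t(-4, -4) + 43 = 26*(-4 + 2*(-4)) + 43 = 26*(-4 - 8) + 43 = 26*(-12) + 43 = -312 + 43 = -269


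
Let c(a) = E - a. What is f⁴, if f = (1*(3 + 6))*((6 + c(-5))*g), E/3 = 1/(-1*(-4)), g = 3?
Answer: 2593262550321/256 ≈ 1.0130e+10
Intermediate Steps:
E = ¾ (E = 3/((-1*(-4))) = 3/4 = 3*(¼) = ¾ ≈ 0.75000)
c(a) = ¾ - a
f = 1269/4 (f = (1*(3 + 6))*((6 + (¾ - 1*(-5)))*3) = (1*9)*((6 + (¾ + 5))*3) = 9*((6 + 23/4)*3) = 9*((47/4)*3) = 9*(141/4) = 1269/4 ≈ 317.25)
f⁴ = (1269/4)⁴ = 2593262550321/256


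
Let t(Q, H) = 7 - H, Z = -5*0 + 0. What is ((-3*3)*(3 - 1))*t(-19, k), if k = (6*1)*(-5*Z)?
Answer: -126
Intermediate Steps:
Z = 0 (Z = 0 + 0 = 0)
k = 0 (k = (6*1)*(-5*0) = 6*0 = 0)
((-3*3)*(3 - 1))*t(-19, k) = ((-3*3)*(3 - 1))*(7 - 1*0) = (-9*2)*(7 + 0) = -18*7 = -126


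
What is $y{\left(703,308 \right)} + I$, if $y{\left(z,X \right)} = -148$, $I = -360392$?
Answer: $-360540$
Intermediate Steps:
$y{\left(703,308 \right)} + I = -148 - 360392 = -360540$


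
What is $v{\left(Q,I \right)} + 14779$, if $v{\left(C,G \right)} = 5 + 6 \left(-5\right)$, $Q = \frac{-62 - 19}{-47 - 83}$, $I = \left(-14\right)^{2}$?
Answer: $14754$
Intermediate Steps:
$I = 196$
$Q = \frac{81}{130}$ ($Q = - \frac{81}{-130} = \left(-81\right) \left(- \frac{1}{130}\right) = \frac{81}{130} \approx 0.62308$)
$v{\left(C,G \right)} = -25$ ($v{\left(C,G \right)} = 5 - 30 = -25$)
$v{\left(Q,I \right)} + 14779 = -25 + 14779 = 14754$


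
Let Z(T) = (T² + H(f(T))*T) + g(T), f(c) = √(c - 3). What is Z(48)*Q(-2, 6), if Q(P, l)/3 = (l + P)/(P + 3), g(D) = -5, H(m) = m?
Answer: 27588 + 1728*√5 ≈ 31452.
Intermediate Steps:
f(c) = √(-3 + c)
Q(P, l) = 3*(P + l)/(3 + P) (Q(P, l) = 3*((l + P)/(P + 3)) = 3*((P + l)/(3 + P)) = 3*(P + l)/(3 + P))
Z(T) = -5 + T² + T*√(-3 + T) (Z(T) = (T² + √(-3 + T)*T) - 5 = (T² + T*√(-3 + T)) - 5 = -5 + T² + T*√(-3 + T))
Z(48)*Q(-2, 6) = (-5 + 48² + 48*√(-3 + 48))*(3*(-2 + 6)/(3 - 2)) = (-5 + 2304 + 48*√45)*(3*4/1) = (-5 + 2304 + 48*(3*√5))*(3*1*4) = (-5 + 2304 + 144*√5)*12 = (2299 + 144*√5)*12 = 27588 + 1728*√5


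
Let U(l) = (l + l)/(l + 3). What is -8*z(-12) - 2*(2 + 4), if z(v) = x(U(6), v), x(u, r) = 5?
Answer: -52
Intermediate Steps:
U(l) = 2*l/(3 + l) (U(l) = (2*l)/(3 + l) = 2*l/(3 + l))
z(v) = 5
-8*z(-12) - 2*(2 + 4) = -8*5 - 2*(2 + 4) = -40 - 2*6 = -40 - 12 = -52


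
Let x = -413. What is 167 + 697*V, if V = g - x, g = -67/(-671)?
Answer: 193313487/671 ≈ 2.8810e+5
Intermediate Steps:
g = 67/671 (g = -67*(-1/671) = 67/671 ≈ 0.099851)
V = 277190/671 (V = 67/671 - 1*(-413) = 67/671 + 413 = 277190/671 ≈ 413.10)
167 + 697*V = 167 + 697*(277190/671) = 167 + 193201430/671 = 193313487/671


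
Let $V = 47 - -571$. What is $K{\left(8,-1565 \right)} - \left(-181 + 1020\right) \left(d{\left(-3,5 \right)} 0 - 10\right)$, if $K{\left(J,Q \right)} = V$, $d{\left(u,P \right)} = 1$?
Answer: $9008$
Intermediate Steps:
$V = 618$ ($V = 47 + 571 = 618$)
$K{\left(J,Q \right)} = 618$
$K{\left(8,-1565 \right)} - \left(-181 + 1020\right) \left(d{\left(-3,5 \right)} 0 - 10\right) = 618 - \left(-181 + 1020\right) \left(1 \cdot 0 - 10\right) = 618 - 839 \left(0 - 10\right) = 618 - 839 \left(-10\right) = 618 - -8390 = 618 + 8390 = 9008$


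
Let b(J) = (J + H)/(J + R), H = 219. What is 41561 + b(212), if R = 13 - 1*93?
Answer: 5486483/132 ≈ 41564.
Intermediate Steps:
R = -80 (R = 13 - 93 = -80)
b(J) = (219 + J)/(-80 + J) (b(J) = (J + 219)/(J - 80) = (219 + J)/(-80 + J))
41561 + b(212) = 41561 + (219 + 212)/(-80 + 212) = 41561 + 431/132 = 5486483/132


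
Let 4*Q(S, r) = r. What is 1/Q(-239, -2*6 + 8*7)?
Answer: 1/11 ≈ 0.090909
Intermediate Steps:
Q(S, r) = r/4
1/Q(-239, -2*6 + 8*7) = 1/((-2*6 + 8*7)/4) = 1/((-12 + 56)/4) = 1/((¼)*44) = 1/11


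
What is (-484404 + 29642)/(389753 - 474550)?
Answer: 454762/84797 ≈ 5.3629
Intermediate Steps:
(-484404 + 29642)/(389753 - 474550) = -454762/(-84797) = -454762*(-1/84797) = 454762/84797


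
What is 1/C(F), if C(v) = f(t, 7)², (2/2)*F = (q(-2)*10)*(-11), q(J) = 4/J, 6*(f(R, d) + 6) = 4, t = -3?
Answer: 9/256 ≈ 0.035156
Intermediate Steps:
f(R, d) = -16/3 (f(R, d) = -6 + (⅙)*4 = -6 + ⅔ = -16/3)
F = 220 (F = ((4/(-2))*10)*(-11) = ((4*(-½))*10)*(-11) = -2*10*(-11) = -20*(-11) = 220)
C(v) = 256/9 (C(v) = (-16/3)² = 256/9)
1/C(F) = 1/(256/9) = 9/256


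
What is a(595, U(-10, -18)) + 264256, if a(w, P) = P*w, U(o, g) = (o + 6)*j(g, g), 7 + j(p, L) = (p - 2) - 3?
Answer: 335656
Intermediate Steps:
j(p, L) = -12 + p (j(p, L) = -7 + ((p - 2) - 3) = -7 + ((-2 + p) - 3) = -7 + (-5 + p) = -12 + p)
U(o, g) = (-12 + g)*(6 + o) (U(o, g) = (o + 6)*(-12 + g) = (6 + o)*(-12 + g) = (-12 + g)*(6 + o))
a(595, U(-10, -18)) + 264256 = ((-12 - 18)*(6 - 10))*595 + 264256 = -30*(-4)*595 + 264256 = 120*595 + 264256 = 71400 + 264256 = 335656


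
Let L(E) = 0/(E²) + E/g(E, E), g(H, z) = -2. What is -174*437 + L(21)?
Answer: -152097/2 ≈ -76049.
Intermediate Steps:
L(E) = -E/2 (L(E) = 0/(E²) + E/(-2) = 0/E² + E*(-½) = 0 - E/2 = -E/2)
-174*437 + L(21) = -174*437 - ½*21 = -76038 - 21/2 = -152097/2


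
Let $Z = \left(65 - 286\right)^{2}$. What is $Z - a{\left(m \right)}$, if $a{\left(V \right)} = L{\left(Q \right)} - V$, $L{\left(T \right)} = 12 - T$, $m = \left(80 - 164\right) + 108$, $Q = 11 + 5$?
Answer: $48869$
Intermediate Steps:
$Q = 16$
$Z = 48841$ ($Z = \left(-221\right)^{2} = 48841$)
$m = 24$ ($m = -84 + 108 = 24$)
$a{\left(V \right)} = -4 - V$ ($a{\left(V \right)} = \left(12 - 16\right) - V = -4 - V$)
$Z - a{\left(m \right)} = 48841 - \left(-4 - 24\right) = 48841 - -28 = 48841 + 28 = 48869$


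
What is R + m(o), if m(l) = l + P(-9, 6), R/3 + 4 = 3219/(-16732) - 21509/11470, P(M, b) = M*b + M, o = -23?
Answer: -9999101737/95958020 ≈ -104.20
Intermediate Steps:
P(M, b) = M + M*b
R = -1746712017/95958020 (R = -12 + 3*(3219/(-16732) - 21509/11470) = -12 + 3*(3219*(-1/16732) - 21509*1/11470) = -12 + 3*(-3219/16732 - 21509/11470) = -12 + 3*(-198405259/95958020) = -12 - 595215777/95958020 = -1746712017/95958020 ≈ -18.203)
m(l) = -63 + l (m(l) = l - 9*(1 + 6) = l - 9*7 = l - 63 = -63 + l)
R + m(o) = -1746712017/95958020 + (-63 - 23) = -1746712017/95958020 - 86 = -9999101737/95958020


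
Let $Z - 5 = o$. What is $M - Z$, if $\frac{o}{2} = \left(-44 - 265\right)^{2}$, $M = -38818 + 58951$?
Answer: $-170834$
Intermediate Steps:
$M = 20133$
$o = 190962$ ($o = 2 \left(-44 - 265\right)^{2} = 2 \left(-309\right)^{2} = 2 \cdot 95481 = 190962$)
$Z = 190967$ ($Z = 5 + 190962 = 190967$)
$M - Z = 20133 - 190967 = -170834$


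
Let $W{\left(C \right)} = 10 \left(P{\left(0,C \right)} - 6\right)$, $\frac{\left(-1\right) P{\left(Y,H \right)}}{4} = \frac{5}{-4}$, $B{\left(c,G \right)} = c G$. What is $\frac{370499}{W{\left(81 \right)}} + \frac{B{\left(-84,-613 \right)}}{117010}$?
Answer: $- \frac{4335157307}{117010} \approx -37049.0$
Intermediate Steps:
$B{\left(c,G \right)} = G c$
$P{\left(Y,H \right)} = 5$ ($P{\left(Y,H \right)} = - 4 \frac{5}{-4} = - 4 \cdot 5 \left(- \frac{1}{4}\right) = \left(-4\right) \left(- \frac{5}{4}\right) = 5$)
$W{\left(C \right)} = -10$ ($W{\left(C \right)} = 10 \left(5 - 6\right) = 10 \left(-1\right) = -10$)
$\frac{370499}{W{\left(81 \right)}} + \frac{B{\left(-84,-613 \right)}}{117010} = \frac{370499}{-10} + \frac{\left(-613\right) \left(-84\right)}{117010} = 370499 \left(- \frac{1}{10}\right) + 51492 \cdot \frac{1}{117010} = - \frac{370499}{10} + \frac{25746}{58505} = - \frac{4335157307}{117010}$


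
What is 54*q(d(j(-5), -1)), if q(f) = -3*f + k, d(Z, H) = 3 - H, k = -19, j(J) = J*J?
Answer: -1674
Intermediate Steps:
j(J) = J²
q(f) = -19 - 3*f (q(f) = -3*f - 19 = -19 - 3*f)
54*q(d(j(-5), -1)) = 54*(-19 - 3*(3 - 1*(-1))) = 54*(-19 - 3*(3 + 1)) = 54*(-19 - 3*4) = 54*(-19 - 12) = 54*(-31) = -1674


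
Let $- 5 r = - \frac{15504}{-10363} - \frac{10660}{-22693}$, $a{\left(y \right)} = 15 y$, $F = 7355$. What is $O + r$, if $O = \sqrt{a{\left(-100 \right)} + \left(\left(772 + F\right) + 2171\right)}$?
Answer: $- \frac{462301852}{1175837795} + \sqrt{8798} \approx 93.405$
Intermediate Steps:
$r = - \frac{462301852}{1175837795}$ ($r = - \frac{- \frac{15504}{-10363} - \frac{10660}{-22693}}{5} = - \frac{\left(-15504\right) \left(- \frac{1}{10363}\right) - - \frac{10660}{22693}}{5} = - \frac{\frac{15504}{10363} + \frac{10660}{22693}}{5} = \left(- \frac{1}{5}\right) \frac{462301852}{235167559} = - \frac{462301852}{1175837795} \approx -0.39317$)
$O = \sqrt{8798}$ ($O = \sqrt{15 \left(-100\right) + \left(\left(772 + 7355\right) + 2171\right)} = \sqrt{-1500 + \left(8127 + 2171\right)} = \sqrt{-1500 + 10298} = \sqrt{8798} \approx 93.798$)
$O + r = \sqrt{8798} - \frac{462301852}{1175837795} = - \frac{462301852}{1175837795} + \sqrt{8798}$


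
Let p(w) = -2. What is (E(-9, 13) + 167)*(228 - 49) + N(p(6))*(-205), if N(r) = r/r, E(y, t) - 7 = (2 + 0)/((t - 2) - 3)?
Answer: 123943/4 ≈ 30986.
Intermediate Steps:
E(y, t) = 7 + 2/(-5 + t) (E(y, t) = 7 + (2 + 0)/((t - 2) - 3) = 7 + 2/((-2 + t) - 3) = 7 + 2/(-5 + t))
N(r) = 1
(E(-9, 13) + 167)*(228 - 49) + N(p(6))*(-205) = ((-33 + 7*13)/(-5 + 13) + 167)*(228 - 49) + 1*(-205) = ((-33 + 91)/8 + 167)*179 - 205 = ((1/8)*58 + 167)*179 - 205 = (29/4 + 167)*179 - 205 = (697/4)*179 - 205 = 124763/4 - 205 = 123943/4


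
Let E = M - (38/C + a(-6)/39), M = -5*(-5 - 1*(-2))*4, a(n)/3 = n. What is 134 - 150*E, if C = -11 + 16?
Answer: -101338/13 ≈ -7795.2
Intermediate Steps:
C = 5
a(n) = 3*n
M = 60 (M = -5*(-5 + 2)*4 = -5*(-3)*4 = 15*4 = 60)
E = 3436/65 (E = 60 - (38/5 + (3*(-6))/39) = 60 - (38*(⅕) - 18*1/39) = 60 - (38/5 - 6/13) = 60 - 1*464/65 = 60 - 464/65 = 3436/65 ≈ 52.862)
134 - 150*E = 134 - 150*3436/65 = 134 - 103080/13 = -101338/13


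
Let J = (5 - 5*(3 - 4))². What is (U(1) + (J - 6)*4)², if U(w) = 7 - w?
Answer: 145924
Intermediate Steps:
J = 100 (J = (5 - 5*(-1))² = (5 + 5)² = 10² = 100)
(U(1) + (J - 6)*4)² = ((7 - 1*1) + (100 - 6)*4)² = ((7 - 1) + 94*4)² = (6 + 376)² = 382² = 145924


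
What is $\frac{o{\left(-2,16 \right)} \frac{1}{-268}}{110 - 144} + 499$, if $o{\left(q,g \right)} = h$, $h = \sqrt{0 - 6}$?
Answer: $499 + \frac{i \sqrt{6}}{9112} \approx 499.0 + 0.00026882 i$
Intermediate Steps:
$h = i \sqrt{6}$ ($h = \sqrt{-6} = i \sqrt{6} \approx 2.4495 i$)
$o{\left(q,g \right)} = i \sqrt{6}$
$\frac{o{\left(-2,16 \right)} \frac{1}{-268}}{110 - 144} + 499 = \frac{i \sqrt{6} \frac{1}{-268}}{110 - 144} + 499 = \frac{i \sqrt{6} \left(- \frac{1}{268}\right)}{-34} + 499 = - \frac{i \sqrt{6}}{268} \left(- \frac{1}{34}\right) + 499 = \frac{i \sqrt{6}}{9112} + 499 = 499 + \frac{i \sqrt{6}}{9112}$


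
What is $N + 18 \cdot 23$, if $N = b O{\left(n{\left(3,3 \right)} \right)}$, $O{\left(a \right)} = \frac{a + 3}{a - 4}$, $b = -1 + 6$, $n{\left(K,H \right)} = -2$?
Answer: $\frac{2479}{6} \approx 413.17$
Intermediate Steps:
$b = 5$
$O{\left(a \right)} = \frac{3 + a}{-4 + a}$
$N = - \frac{5}{6}$ ($N = 5 \frac{3 - 2}{-4 - 2} = 5 \frac{1}{-6} \cdot 1 = 5 \left(\left(- \frac{1}{6}\right) 1\right) = 5 \left(- \frac{1}{6}\right) = - \frac{5}{6} \approx -0.83333$)
$N + 18 \cdot 23 = - \frac{5}{6} + 18 \cdot 23 = - \frac{5}{6} + 414 = \frac{2479}{6}$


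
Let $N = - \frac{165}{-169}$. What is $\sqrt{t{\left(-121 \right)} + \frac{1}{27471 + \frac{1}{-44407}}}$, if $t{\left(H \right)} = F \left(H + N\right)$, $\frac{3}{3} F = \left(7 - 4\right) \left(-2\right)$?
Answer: $\frac{\sqrt{45278985649545113649458}}{7929380524} \approx 26.835$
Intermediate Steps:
$N = \frac{165}{169}$ ($N = \left(-165\right) \left(- \frac{1}{169}\right) = \frac{165}{169} \approx 0.97633$)
$F = -6$ ($F = \left(7 - 4\right) \left(-2\right) = 3 \left(-2\right) = -6$)
$t{\left(H \right)} = - \frac{990}{169} - 6 H$ ($t{\left(H \right)} = - 6 \left(H + \frac{165}{169}\right) = - 6 \left(\frac{165}{169} + H\right) = - \frac{990}{169} - 6 H$)
$\sqrt{t{\left(-121 \right)} + \frac{1}{27471 + \frac{1}{-44407}}} = \sqrt{\left(- \frac{990}{169} - -726\right) + \frac{1}{27471 + \frac{1}{-44407}}} = \sqrt{\left(- \frac{990}{169} + 726\right) + \frac{1}{27471 - \frac{1}{44407}}} = \sqrt{\frac{121704}{169} + \frac{1}{\frac{1219904696}{44407}}} = \sqrt{\frac{121704}{169} + \frac{44407}{1219904696}} = \sqrt{\frac{148467288626767}{206163893624}} = \frac{\sqrt{45278985649545113649458}}{7929380524}$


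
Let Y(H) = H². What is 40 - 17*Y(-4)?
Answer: -232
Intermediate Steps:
40 - 17*Y(-4) = 40 - 17*(-4)² = 40 - 17*16 = 40 - 272 = -232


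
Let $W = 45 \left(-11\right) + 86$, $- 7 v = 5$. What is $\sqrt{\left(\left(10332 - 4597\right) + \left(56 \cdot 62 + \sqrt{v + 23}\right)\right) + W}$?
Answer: $\frac{\sqrt{431102 + 14 \sqrt{273}}}{7} \approx 93.823$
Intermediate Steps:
$v = - \frac{5}{7}$ ($v = \left(- \frac{1}{7}\right) 5 = - \frac{5}{7} \approx -0.71429$)
$W = -409$ ($W = -495 + 86 = -409$)
$\sqrt{\left(\left(10332 - 4597\right) + \left(56 \cdot 62 + \sqrt{v + 23}\right)\right) + W} = \sqrt{\left(\left(10332 - 4597\right) + \left(56 \cdot 62 + \sqrt{- \frac{5}{7} + 23}\right)\right) - 409} = \sqrt{\left(5735 + \left(3472 + \sqrt{\frac{156}{7}}\right)\right) - 409} = \sqrt{\left(5735 + \left(3472 + \frac{2 \sqrt{273}}{7}\right)\right) - 409} = \sqrt{\left(9207 + \frac{2 \sqrt{273}}{7}\right) - 409} = \sqrt{8798 + \frac{2 \sqrt{273}}{7}}$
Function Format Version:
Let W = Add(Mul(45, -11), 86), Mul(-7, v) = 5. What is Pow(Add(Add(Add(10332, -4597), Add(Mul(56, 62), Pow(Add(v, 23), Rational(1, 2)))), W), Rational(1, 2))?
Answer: Mul(Rational(1, 7), Pow(Add(431102, Mul(14, Pow(273, Rational(1, 2)))), Rational(1, 2))) ≈ 93.823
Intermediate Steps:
v = Rational(-5, 7) (v = Mul(Rational(-1, 7), 5) = Rational(-5, 7) ≈ -0.71429)
W = -409 (W = Add(-495, 86) = -409)
Pow(Add(Add(Add(10332, -4597), Add(Mul(56, 62), Pow(Add(v, 23), Rational(1, 2)))), W), Rational(1, 2)) = Pow(Add(Add(Add(10332, -4597), Add(Mul(56, 62), Pow(Add(Rational(-5, 7), 23), Rational(1, 2)))), -409), Rational(1, 2)) = Pow(Add(Add(5735, Add(3472, Pow(Rational(156, 7), Rational(1, 2)))), -409), Rational(1, 2)) = Pow(Add(Add(5735, Add(3472, Mul(Rational(2, 7), Pow(273, Rational(1, 2))))), -409), Rational(1, 2)) = Pow(Add(Add(9207, Mul(Rational(2, 7), Pow(273, Rational(1, 2)))), -409), Rational(1, 2)) = Pow(Add(8798, Mul(Rational(2, 7), Pow(273, Rational(1, 2)))), Rational(1, 2))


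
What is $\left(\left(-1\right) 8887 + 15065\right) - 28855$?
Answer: $-22677$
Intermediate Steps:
$\left(\left(-1\right) 8887 + 15065\right) - 28855 = \left(-8887 + 15065\right) - 28855 = 6178 - 28855 = -22677$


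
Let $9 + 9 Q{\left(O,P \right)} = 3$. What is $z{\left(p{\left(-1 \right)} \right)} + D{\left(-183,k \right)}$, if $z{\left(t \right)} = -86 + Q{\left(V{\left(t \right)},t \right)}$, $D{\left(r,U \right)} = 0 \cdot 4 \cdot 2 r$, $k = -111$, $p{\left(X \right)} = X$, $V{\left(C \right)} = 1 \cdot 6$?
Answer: $- \frac{260}{3} \approx -86.667$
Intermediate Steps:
$V{\left(C \right)} = 6$
$D{\left(r,U \right)} = 0$ ($D{\left(r,U \right)} = 0 \cdot 2 r = 0 r = 0$)
$Q{\left(O,P \right)} = - \frac{2}{3}$ ($Q{\left(O,P \right)} = -1 + \frac{1}{9} \cdot 3 = -1 + \frac{1}{3} = - \frac{2}{3}$)
$z{\left(t \right)} = - \frac{260}{3}$ ($z{\left(t \right)} = -86 - \frac{2}{3} = - \frac{260}{3}$)
$z{\left(p{\left(-1 \right)} \right)} + D{\left(-183,k \right)} = - \frac{260}{3} + 0 = - \frac{260}{3}$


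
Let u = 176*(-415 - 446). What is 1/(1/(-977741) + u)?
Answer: -977741/148162960177 ≈ -6.5991e-6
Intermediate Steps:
u = -151536 (u = 176*(-861) = -151536)
1/(1/(-977741) + u) = 1/(1/(-977741) - 151536) = 1/(-1/977741 - 151536) = 1/(-148162960177/977741) = -977741/148162960177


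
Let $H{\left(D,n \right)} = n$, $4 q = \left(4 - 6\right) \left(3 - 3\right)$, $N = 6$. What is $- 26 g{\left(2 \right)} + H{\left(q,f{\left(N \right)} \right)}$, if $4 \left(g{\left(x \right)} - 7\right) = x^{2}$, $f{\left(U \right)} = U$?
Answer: $-202$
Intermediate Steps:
$q = 0$ ($q = \frac{\left(4 - 6\right) \left(3 - 3\right)}{4} = \frac{\left(-2\right) 0}{4} = \frac{1}{4} \cdot 0 = 0$)
$g{\left(x \right)} = 7 + \frac{x^{2}}{4}$
$- 26 g{\left(2 \right)} + H{\left(q,f{\left(N \right)} \right)} = - 26 \left(7 + \frac{2^{2}}{4}\right) + 6 = - 26 \left(7 + \frac{1}{4} \cdot 4\right) + 6 = - 26 \left(7 + 1\right) + 6 = \left(-26\right) 8 + 6 = -208 + 6 = -202$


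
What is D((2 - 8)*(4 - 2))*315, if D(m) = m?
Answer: -3780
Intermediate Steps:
D((2 - 8)*(4 - 2))*315 = ((2 - 8)*(4 - 2))*315 = -6*2*315 = -12*315 = -3780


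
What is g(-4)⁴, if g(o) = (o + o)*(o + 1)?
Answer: 331776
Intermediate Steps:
g(o) = 2*o*(1 + o) (g(o) = (2*o)*(1 + o) = 2*o*(1 + o))
g(-4)⁴ = (2*(-4)*(1 - 4))⁴ = (2*(-4)*(-3))⁴ = 24⁴ = 331776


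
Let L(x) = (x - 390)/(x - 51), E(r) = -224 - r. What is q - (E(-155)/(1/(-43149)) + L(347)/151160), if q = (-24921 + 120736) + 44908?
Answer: -126917135754837/44743360 ≈ -2.8366e+6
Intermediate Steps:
L(x) = (-390 + x)/(-51 + x)
q = 140723 (q = 95815 + 44908 = 140723)
q - (E(-155)/(1/(-43149)) + L(347)/151160) = 140723 - ((-224 - 1*(-155))/(1/(-43149)) + ((-390 + 347)/(-51 + 347))/151160) = 140723 - ((-224 + 155)/(-1/43149) + (-43/296)*(1/151160)) = 140723 - (-69*(-43149) + ((1/296)*(-43))*(1/151160)) = 140723 - (2977281 - 43/296*1/151160) = 140723 - (2977281 - 43/44743360) = 140723 - 1*133213555604117/44743360 = 140723 - 133213555604117/44743360 = -126917135754837/44743360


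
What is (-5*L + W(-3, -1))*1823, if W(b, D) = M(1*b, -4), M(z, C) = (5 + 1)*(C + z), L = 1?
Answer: -85681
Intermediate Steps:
M(z, C) = 6*C + 6*z (M(z, C) = 6*(C + z) = 6*C + 6*z)
W(b, D) = -24 + 6*b (W(b, D) = 6*(-4) + 6*(1*b) = -24 + 6*b)
(-5*L + W(-3, -1))*1823 = (-5*1 + (-24 + 6*(-3)))*1823 = (-5 + (-24 - 18))*1823 = (-5 - 42)*1823 = -47*1823 = -85681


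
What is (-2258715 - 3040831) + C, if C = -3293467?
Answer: -8593013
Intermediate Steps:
(-2258715 - 3040831) + C = (-2258715 - 3040831) - 3293467 = -5299546 - 3293467 = -8593013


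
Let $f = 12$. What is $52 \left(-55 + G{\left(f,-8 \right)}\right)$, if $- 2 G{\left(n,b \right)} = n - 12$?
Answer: $-2860$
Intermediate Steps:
$G{\left(n,b \right)} = 6 - \frac{n}{2}$ ($G{\left(n,b \right)} = - \frac{n - 12}{2} = - \frac{-12 + n}{2} = 6 - \frac{n}{2}$)
$52 \left(-55 + G{\left(f,-8 \right)}\right) = 52 \left(-55 + \left(6 - 6\right)\right) = 52 \left(-55 + 0\right) = 52 \left(-55\right) = -2860$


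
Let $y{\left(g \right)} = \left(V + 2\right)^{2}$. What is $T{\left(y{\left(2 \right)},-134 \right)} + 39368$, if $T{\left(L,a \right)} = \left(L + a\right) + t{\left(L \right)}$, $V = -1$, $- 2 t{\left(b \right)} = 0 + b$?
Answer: $\frac{78469}{2} \approx 39235.0$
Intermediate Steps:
$t{\left(b \right)} = - \frac{b}{2}$ ($t{\left(b \right)} = - \frac{0 + b}{2} = - \frac{b}{2}$)
$y{\left(g \right)} = 1$ ($y{\left(g \right)} = \left(-1 + 2\right)^{2} = 1^{2} = 1$)
$T{\left(L,a \right)} = a + \frac{L}{2}$ ($T{\left(L,a \right)} = \left(L + a\right) - \frac{L}{2} = a + \frac{L}{2}$)
$T{\left(y{\left(2 \right)},-134 \right)} + 39368 = \left(-134 + \frac{1}{2} \cdot 1\right) + 39368 = \left(-134 + \frac{1}{2}\right) + 39368 = - \frac{267}{2} + 39368 = \frac{78469}{2}$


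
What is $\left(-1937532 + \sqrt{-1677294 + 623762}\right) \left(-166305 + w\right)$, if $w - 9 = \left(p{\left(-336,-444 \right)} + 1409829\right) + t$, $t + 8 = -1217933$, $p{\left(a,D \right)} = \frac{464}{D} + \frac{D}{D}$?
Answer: $- \frac{1834653571708}{37} + \frac{5681414 i \sqrt{263383}}{111} \approx -4.9585 \cdot 10^{10} + 2.6268 \cdot 10^{7} i$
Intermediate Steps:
$p{\left(a,D \right)} = 1 + \frac{464}{D}$ ($p{\left(a,D \right)} = \frac{464}{D} + 1 = 1 + \frac{464}{D}$)
$t = -1217941$ ($t = -8 - 1217933 = -1217941$)
$w = \frac{21300562}{111}$ ($w = 9 - \left(-191888 - \frac{464 - 444}{-444}\right) = 9 + \left(\left(\left(- \frac{1}{444}\right) 20 + 1409829\right) - 1217941\right) = 9 + \left(\left(- \frac{5}{111} + 1409829\right) - 1217941\right) = 9 + \left(\frac{156491014}{111} - 1217941\right) = 9 + \frac{21299563}{111} = \frac{21300562}{111} \approx 1.919 \cdot 10^{5}$)
$\left(-1937532 + \sqrt{-1677294 + 623762}\right) \left(-166305 + w\right) = \left(-1937532 + \sqrt{-1677294 + 623762}\right) \left(-166305 + \frac{21300562}{111}\right) = \left(-1937532 + \sqrt{-1053532}\right) \frac{2840707}{111} = \left(-1937532 + 2 i \sqrt{263383}\right) \frac{2840707}{111} = - \frac{1834653571708}{37} + \frac{5681414 i \sqrt{263383}}{111}$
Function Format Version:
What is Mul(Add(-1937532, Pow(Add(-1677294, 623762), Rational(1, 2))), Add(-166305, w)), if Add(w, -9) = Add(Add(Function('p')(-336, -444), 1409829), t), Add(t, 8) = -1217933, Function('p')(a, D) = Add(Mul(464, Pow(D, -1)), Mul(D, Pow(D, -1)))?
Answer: Add(Rational(-1834653571708, 37), Mul(Rational(5681414, 111), I, Pow(263383, Rational(1, 2)))) ≈ Add(-4.9585e+10, Mul(2.6268e+7, I))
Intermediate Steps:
Function('p')(a, D) = Add(1, Mul(464, Pow(D, -1))) (Function('p')(a, D) = Add(Mul(464, Pow(D, -1)), 1) = Add(1, Mul(464, Pow(D, -1))))
t = -1217941 (t = Add(-8, -1217933) = -1217941)
w = Rational(21300562, 111) (w = Add(9, Add(Add(Mul(Pow(-444, -1), Add(464, -444)), 1409829), -1217941)) = Add(9, Add(Add(Mul(Rational(-1, 444), 20), 1409829), -1217941)) = Add(9, Add(Add(Rational(-5, 111), 1409829), -1217941)) = Add(9, Add(Rational(156491014, 111), -1217941)) = Add(9, Rational(21299563, 111)) = Rational(21300562, 111) ≈ 1.9190e+5)
Mul(Add(-1937532, Pow(Add(-1677294, 623762), Rational(1, 2))), Add(-166305, w)) = Mul(Add(-1937532, Pow(Add(-1677294, 623762), Rational(1, 2))), Add(-166305, Rational(21300562, 111))) = Mul(Add(-1937532, Pow(-1053532, Rational(1, 2))), Rational(2840707, 111)) = Mul(Add(-1937532, Mul(2, I, Pow(263383, Rational(1, 2)))), Rational(2840707, 111)) = Add(Rational(-1834653571708, 37), Mul(Rational(5681414, 111), I, Pow(263383, Rational(1, 2))))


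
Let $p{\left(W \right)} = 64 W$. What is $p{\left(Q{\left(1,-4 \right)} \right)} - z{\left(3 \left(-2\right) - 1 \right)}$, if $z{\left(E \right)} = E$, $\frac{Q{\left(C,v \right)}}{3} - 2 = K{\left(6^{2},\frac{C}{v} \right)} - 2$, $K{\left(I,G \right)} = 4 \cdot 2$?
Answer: $1543$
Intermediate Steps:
$K{\left(I,G \right)} = 8$
$Q{\left(C,v \right)} = 24$ ($Q{\left(C,v \right)} = 6 + 3 \left(8 - 2\right) = 6 + 3 \cdot 6 = 6 + 18 = 24$)
$p{\left(Q{\left(1,-4 \right)} \right)} - z{\left(3 \left(-2\right) - 1 \right)} = 64 \cdot 24 - \left(3 \left(-2\right) - 1\right) = 1536 - \left(-6 - 1\right) = 1536 - -7 = 1536 + 7 = 1543$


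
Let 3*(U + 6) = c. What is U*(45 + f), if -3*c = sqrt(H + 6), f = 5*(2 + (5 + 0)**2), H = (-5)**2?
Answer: -1080 - 20*sqrt(31) ≈ -1191.4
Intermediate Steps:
H = 25
f = 135 (f = 5*(2 + 5**2) = 5*(2 + 25) = 5*27 = 135)
c = -sqrt(31)/3 (c = -sqrt(25 + 6)/3 = -sqrt(31)/3 ≈ -1.8559)
U = -6 - sqrt(31)/9 (U = -6 + (-sqrt(31)/3)/3 = -6 - sqrt(31)/9 ≈ -6.6186)
U*(45 + f) = (-6 - sqrt(31)/9)*(45 + 135) = (-6 - sqrt(31)/9)*180 = -1080 - 20*sqrt(31)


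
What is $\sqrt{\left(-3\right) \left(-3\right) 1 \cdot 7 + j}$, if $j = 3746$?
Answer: $\sqrt{3809} \approx 61.717$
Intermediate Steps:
$\sqrt{\left(-3\right) \left(-3\right) 1 \cdot 7 + j} = \sqrt{\left(-3\right) \left(-3\right) 1 \cdot 7 + 3746} = \sqrt{9 \cdot 1 \cdot 7 + 3746} = \sqrt{9 \cdot 7 + 3746} = \sqrt{63 + 3746} = \sqrt{3809}$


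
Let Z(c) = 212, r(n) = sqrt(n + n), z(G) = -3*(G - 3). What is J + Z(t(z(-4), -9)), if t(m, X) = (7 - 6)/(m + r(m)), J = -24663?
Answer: -24451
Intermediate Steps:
z(G) = 9 - 3*G (z(G) = -3*(-3 + G) = 9 - 3*G)
r(n) = sqrt(2)*sqrt(n) (r(n) = sqrt(2*n) = sqrt(2)*sqrt(n))
t(m, X) = 1/(m + sqrt(2)*sqrt(m)) (t(m, X) = (7 - 6)/(m + sqrt(2)*sqrt(m)) = 1/(m + sqrt(2)*sqrt(m)))
J + Z(t(z(-4), -9)) = -24663 + 212 = -24451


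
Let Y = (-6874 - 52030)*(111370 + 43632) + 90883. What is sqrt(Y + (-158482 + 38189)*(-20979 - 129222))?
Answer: 4*sqrt(558623873) ≈ 94541.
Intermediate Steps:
Y = -9130146925 (Y = -58904*155002 + 90883 = -9130237808 + 90883 = -9130146925)
sqrt(Y + (-158482 + 38189)*(-20979 - 129222)) = sqrt(-9130146925 + (-158482 + 38189)*(-20979 - 129222)) = sqrt(-9130146925 - 120293*(-150201)) = sqrt(-9130146925 + 18068128893) = sqrt(8937981968) = 4*sqrt(558623873)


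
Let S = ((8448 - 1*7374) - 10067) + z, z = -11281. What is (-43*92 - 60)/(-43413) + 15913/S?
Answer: -203136895/293385054 ≈ -0.69239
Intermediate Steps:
S = -20274 (S = ((8448 - 1*7374) - 10067) - 11281 = ((8448 - 7374) - 10067) - 11281 = (1074 - 10067) - 11281 = -8993 - 11281 = -20274)
(-43*92 - 60)/(-43413) + 15913/S = (-43*92 - 60)/(-43413) + 15913/(-20274) = (-3956 - 60)*(-1/43413) + 15913*(-1/20274) = -4016*(-1/43413) - 15913/20274 = 4016/43413 - 15913/20274 = -203136895/293385054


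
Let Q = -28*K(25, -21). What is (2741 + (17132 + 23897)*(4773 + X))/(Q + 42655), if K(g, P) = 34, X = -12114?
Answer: -301191148/41703 ≈ -7222.3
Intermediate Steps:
Q = -952 (Q = -28*34 = -952)
(2741 + (17132 + 23897)*(4773 + X))/(Q + 42655) = (2741 + (17132 + 23897)*(4773 - 12114))/(-952 + 42655) = (2741 + 41029*(-7341))/41703 = (2741 - 301193889)*(1/41703) = -301191148*1/41703 = -301191148/41703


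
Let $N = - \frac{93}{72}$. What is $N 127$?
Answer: $- \frac{3937}{24} \approx -164.04$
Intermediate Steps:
$N = - \frac{31}{24}$ ($N = \left(-93\right) \frac{1}{72} = - \frac{31}{24} \approx -1.2917$)
$N 127 = \left(- \frac{31}{24}\right) 127 = - \frac{3937}{24}$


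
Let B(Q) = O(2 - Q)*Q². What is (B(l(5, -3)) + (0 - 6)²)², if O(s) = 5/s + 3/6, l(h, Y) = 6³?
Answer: 5680157022864/11449 ≈ 4.9613e+8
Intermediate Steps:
l(h, Y) = 216
O(s) = ½ + 5/s (O(s) = 5/s + 3*(⅙) = 5/s + ½ = ½ + 5/s)
B(Q) = Q²*(12 - Q)/(2*(2 - Q)) (B(Q) = ((10 + (2 - Q))/(2*(2 - Q)))*Q² = ((12 - Q)/(2*(2 - Q)))*Q² = Q²*(12 - Q)/(2*(2 - Q)))
(B(l(5, -3)) + (0 - 6)²)² = ((½)*216²*(-12 + 216)/(-2 + 216) + (0 - 6)²)² = ((½)*46656*204/214 + (-6)²)² = ((½)*46656*(1/214)*204 + 36)² = (2379456/107 + 36)² = (2383308/107)² = 5680157022864/11449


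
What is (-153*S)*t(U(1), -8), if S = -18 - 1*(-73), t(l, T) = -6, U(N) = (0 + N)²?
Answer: 50490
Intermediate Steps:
U(N) = N²
S = 55 (S = -18 + 73 = 55)
(-153*S)*t(U(1), -8) = -153*55*(-6) = -8415*(-6) = 50490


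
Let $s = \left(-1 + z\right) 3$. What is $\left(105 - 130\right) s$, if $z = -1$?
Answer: $150$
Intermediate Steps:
$s = -6$ ($s = \left(-1 - 1\right) 3 = \left(-2\right) 3 = -6$)
$\left(105 - 130\right) s = \left(105 - 130\right) \left(-6\right) = \left(-25\right) \left(-6\right) = 150$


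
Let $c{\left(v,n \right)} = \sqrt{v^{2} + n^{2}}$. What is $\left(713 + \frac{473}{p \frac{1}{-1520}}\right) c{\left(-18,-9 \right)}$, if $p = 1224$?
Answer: $\frac{19219 \sqrt{5}}{17} \approx 2527.9$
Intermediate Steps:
$c{\left(v,n \right)} = \sqrt{n^{2} + v^{2}}$
$\left(713 + \frac{473}{p \frac{1}{-1520}}\right) c{\left(-18,-9 \right)} = \left(713 + \frac{473}{1224 \frac{1}{-1520}}\right) \sqrt{\left(-9\right)^{2} + \left(-18\right)^{2}} = \left(713 + \frac{473}{1224 \left(- \frac{1}{1520}\right)}\right) \sqrt{81 + 324} = \left(713 + \frac{473}{- \frac{153}{190}}\right) \sqrt{405} = \left(713 + 473 \left(- \frac{190}{153}\right)\right) 9 \sqrt{5} = \left(713 - \frac{89870}{153}\right) 9 \sqrt{5} = \frac{19219 \cdot 9 \sqrt{5}}{153} = \frac{19219 \sqrt{5}}{17}$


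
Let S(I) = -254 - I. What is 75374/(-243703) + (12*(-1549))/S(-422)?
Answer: -378551183/3411842 ≈ -110.95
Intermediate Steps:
75374/(-243703) + (12*(-1549))/S(-422) = 75374/(-243703) + (12*(-1549))/(-254 - 1*(-422)) = 75374*(-1/243703) - 18588/(-254 + 422) = -75374/243703 - 18588/168 = -75374/243703 - 18588*1/168 = -75374/243703 - 1549/14 = -378551183/3411842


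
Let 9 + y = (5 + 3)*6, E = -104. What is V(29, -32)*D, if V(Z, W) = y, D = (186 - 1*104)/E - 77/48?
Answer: -1493/16 ≈ -93.313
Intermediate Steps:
D = -1493/624 (D = (186 - 1*104)/(-104) - 77/48 = (186 - 104)*(-1/104) - 77*1/48 = 82*(-1/104) - 77/48 = -41/52 - 77/48 = -1493/624 ≈ -2.3926)
y = 39 (y = -9 + (5 + 3)*6 = -9 + 8*6 = -9 + 48 = 39)
V(Z, W) = 39
V(29, -32)*D = 39*(-1493/624) = -1493/16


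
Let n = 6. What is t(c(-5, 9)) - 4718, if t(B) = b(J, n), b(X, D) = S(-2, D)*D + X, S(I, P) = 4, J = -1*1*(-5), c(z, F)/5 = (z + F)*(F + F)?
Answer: -4689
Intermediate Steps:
c(z, F) = 10*F*(F + z) (c(z, F) = 5*((z + F)*(F + F)) = 5*((F + z)*(2*F)) = 5*(2*F*(F + z)) = 10*F*(F + z))
J = 5 (J = -1*(-5) = 5)
b(X, D) = X + 4*D (b(X, D) = 4*D + X = X + 4*D)
t(B) = 29 (t(B) = 5 + 4*6 = 5 + 24 = 29)
t(c(-5, 9)) - 4718 = 29 - 4718 = -4689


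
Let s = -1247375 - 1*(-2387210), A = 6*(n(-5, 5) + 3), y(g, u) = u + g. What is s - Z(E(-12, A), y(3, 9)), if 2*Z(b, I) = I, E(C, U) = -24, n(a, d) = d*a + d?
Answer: 1139829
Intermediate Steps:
y(g, u) = g + u
n(a, d) = d + a*d (n(a, d) = a*d + d = d + a*d)
A = -102 (A = 6*(5*(1 - 5) + 3) = 6*(5*(-4) + 3) = 6*(-20 + 3) = 6*(-17) = -102)
Z(b, I) = I/2
s = 1139835 (s = -1247375 + 2387210 = 1139835)
s - Z(E(-12, A), y(3, 9)) = 1139835 - (3 + 9)/2 = 1139835 - 12/2 = 1139835 - 1*6 = 1139835 - 6 = 1139829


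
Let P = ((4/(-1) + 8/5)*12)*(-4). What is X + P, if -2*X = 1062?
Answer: -2079/5 ≈ -415.80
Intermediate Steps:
X = -531 (X = -1/2*1062 = -531)
P = 576/5 (P = ((4*(-1) + 8*(1/5))*12)*(-4) = ((-4 + 8/5)*12)*(-4) = -12/5*12*(-4) = -144/5*(-4) = 576/5 ≈ 115.20)
X + P = -531 + 576/5 = -2079/5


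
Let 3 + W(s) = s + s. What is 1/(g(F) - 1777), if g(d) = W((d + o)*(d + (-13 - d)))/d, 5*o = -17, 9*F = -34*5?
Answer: -850/1536393 ≈ -0.00055324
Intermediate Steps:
F = -170/9 (F = (-34*5)/9 = (⅑)*(-170) = -170/9 ≈ -18.889)
o = -17/5 (o = (⅕)*(-17) = -17/5 ≈ -3.4000)
W(s) = -3 + 2*s (W(s) = -3 + (s + s) = -3 + 2*s)
g(d) = (427/5 - 26*d)/d (g(d) = (-3 + 2*((d - 17/5)*(d + (-13 - d))))/d = (-3 + 2*((-17/5 + d)*(-13)))/d = (-3 + 2*(221/5 - 13*d))/d = (-3 + (442/5 - 26*d))/d = (427/5 - 26*d)/d)
1/(g(F) - 1777) = 1/((-26 + 427/(5*(-170/9))) - 1777) = 1/((-26 + (427/5)*(-9/170)) - 1777) = 1/((-26 - 3843/850) - 1777) = 1/(-25943/850 - 1777) = 1/(-1536393/850) = -850/1536393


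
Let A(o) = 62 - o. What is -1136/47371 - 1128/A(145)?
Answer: 53340200/3931793 ≈ 13.566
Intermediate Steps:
-1136/47371 - 1128/A(145) = -1136/47371 - 1128/(62 - 1*145) = -1136*1/47371 - 1128/(62 - 145) = -1136/47371 - 1128/(-83) = -1136/47371 - 1128*(-1/83) = -1136/47371 + 1128/83 = 53340200/3931793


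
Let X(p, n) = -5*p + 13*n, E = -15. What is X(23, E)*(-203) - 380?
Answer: 62550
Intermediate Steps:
X(23, E)*(-203) - 380 = (-5*23 + 13*(-15))*(-203) - 380 = (-115 - 195)*(-203) - 380 = -310*(-203) - 380 = 62930 - 380 = 62550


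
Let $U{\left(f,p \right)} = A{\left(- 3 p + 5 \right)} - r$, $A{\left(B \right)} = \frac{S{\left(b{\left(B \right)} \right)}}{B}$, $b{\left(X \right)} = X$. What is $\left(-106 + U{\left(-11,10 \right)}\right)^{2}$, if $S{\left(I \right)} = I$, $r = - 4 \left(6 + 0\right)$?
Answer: $6561$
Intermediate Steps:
$r = -24$ ($r = \left(-4\right) 6 = -24$)
$A{\left(B \right)} = 1$ ($A{\left(B \right)} = \frac{B}{B} = 1$)
$U{\left(f,p \right)} = 25$ ($U{\left(f,p \right)} = 1 - -24 = 1 + 24 = 25$)
$\left(-106 + U{\left(-11,10 \right)}\right)^{2} = \left(-106 + 25\right)^{2} = \left(-81\right)^{2} = 6561$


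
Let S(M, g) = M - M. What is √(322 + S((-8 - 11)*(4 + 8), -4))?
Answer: √322 ≈ 17.944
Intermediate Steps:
S(M, g) = 0
√(322 + S((-8 - 11)*(4 + 8), -4)) = √(322 + 0) = √322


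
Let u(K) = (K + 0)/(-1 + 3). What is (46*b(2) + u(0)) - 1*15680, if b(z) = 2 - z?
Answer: -15680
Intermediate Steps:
u(K) = K/2
(46*b(2) + u(0)) - 1*15680 = (46*(2 - 1*2) + (½)*0) - 1*15680 = (46*(2 - 2) + 0) - 15680 = (46*0 + 0) - 15680 = (0 + 0) - 15680 = 0 - 15680 = -15680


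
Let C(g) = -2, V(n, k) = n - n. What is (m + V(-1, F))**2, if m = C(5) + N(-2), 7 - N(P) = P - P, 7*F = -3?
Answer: 25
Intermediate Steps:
F = -3/7 (F = (1/7)*(-3) = -3/7 ≈ -0.42857)
V(n, k) = 0
N(P) = 7 (N(P) = 7 - (P - P) = 7 - 1*0 = 7 + 0 = 7)
m = 5 (m = -2 + 7 = 5)
(m + V(-1, F))**2 = (5 + 0)**2 = 5**2 = 25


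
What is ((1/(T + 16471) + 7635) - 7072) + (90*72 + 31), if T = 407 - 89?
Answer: 118765387/16789 ≈ 7074.0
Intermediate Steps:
T = 318
((1/(T + 16471) + 7635) - 7072) + (90*72 + 31) = ((1/(318 + 16471) + 7635) - 7072) + (90*72 + 31) = ((1/16789 + 7635) - 7072) + (6480 + 31) = ((1/16789 + 7635) - 7072) + 6511 = (128184016/16789 - 7072) + 6511 = 9452208/16789 + 6511 = 118765387/16789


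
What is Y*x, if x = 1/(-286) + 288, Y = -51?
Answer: -4200717/286 ≈ -14688.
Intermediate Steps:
x = 82367/286 (x = -1/286 + 288 = 82367/286 ≈ 288.00)
Y*x = -51*82367/286 = -4200717/286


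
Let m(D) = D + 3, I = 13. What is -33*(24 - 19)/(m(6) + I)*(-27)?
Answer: 405/2 ≈ 202.50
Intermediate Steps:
m(D) = 3 + D
-33*(24 - 19)/(m(6) + I)*(-27) = -33*(24 - 19)/((3 + 6) + 13)*(-27) = -165/(9 + 13)*(-27) = -165/22*(-27) = -33*5/22*(-27) = -15/2*(-27) = 405/2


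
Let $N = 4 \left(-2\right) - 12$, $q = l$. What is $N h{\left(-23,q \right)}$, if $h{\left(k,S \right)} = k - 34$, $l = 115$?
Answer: $1140$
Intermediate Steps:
$q = 115$
$h{\left(k,S \right)} = -34 + k$ ($h{\left(k,S \right)} = k - 34 = -34 + k$)
$N = -20$ ($N = -8 - 12 = -20$)
$N h{\left(-23,q \right)} = - 20 \left(-34 - 23\right) = \left(-20\right) \left(-57\right) = 1140$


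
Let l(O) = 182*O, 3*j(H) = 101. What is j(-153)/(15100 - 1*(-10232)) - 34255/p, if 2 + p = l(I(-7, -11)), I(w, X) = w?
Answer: 162710741/6060681 ≈ 26.847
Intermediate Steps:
j(H) = 101/3 (j(H) = (⅓)*101 = 101/3)
p = -1276 (p = -2 + 182*(-7) = -2 - 1274 = -1276)
j(-153)/(15100 - 1*(-10232)) - 34255/p = 101/(3*(15100 - 1*(-10232))) - 34255/(-1276) = 101/(3*(15100 + 10232)) - 34255*(-1/1276) = (101/3)/25332 + 34255/1276 = (101/3)*(1/25332) + 34255/1276 = 101/75996 + 34255/1276 = 162710741/6060681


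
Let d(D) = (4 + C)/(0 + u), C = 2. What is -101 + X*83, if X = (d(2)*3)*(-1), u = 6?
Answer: -350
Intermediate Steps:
d(D) = 1 (d(D) = (4 + 2)/(0 + 6) = 6/6 = 6*(⅙) = 1)
X = -3 (X = (1*3)*(-1) = 3*(-1) = -3)
-101 + X*83 = -101 - 3*83 = -101 - 249 = -350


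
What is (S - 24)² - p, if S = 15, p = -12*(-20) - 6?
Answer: -153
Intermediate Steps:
p = 234 (p = 240 - 6 = 234)
(S - 24)² - p = (15 - 24)² - 1*234 = (-9)² - 234 = 81 - 234 = -153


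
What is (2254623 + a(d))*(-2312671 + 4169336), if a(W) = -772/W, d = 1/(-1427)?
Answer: 6231463469555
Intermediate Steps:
d = -1/1427 ≈ -0.00070077
(2254623 + a(d))*(-2312671 + 4169336) = (2254623 - 772/(-1/1427))*(-2312671 + 4169336) = (2254623 - 772*(-1427))*1856665 = (2254623 + 1101644)*1856665 = 3356267*1856665 = 6231463469555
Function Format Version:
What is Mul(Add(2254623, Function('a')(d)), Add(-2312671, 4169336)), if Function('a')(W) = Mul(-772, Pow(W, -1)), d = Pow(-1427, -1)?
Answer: 6231463469555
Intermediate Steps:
d = Rational(-1, 1427) ≈ -0.00070077
Mul(Add(2254623, Function('a')(d)), Add(-2312671, 4169336)) = Mul(Add(2254623, Mul(-772, Pow(Rational(-1, 1427), -1))), Add(-2312671, 4169336)) = Mul(Add(2254623, Mul(-772, -1427)), 1856665) = Mul(Add(2254623, 1101644), 1856665) = Mul(3356267, 1856665) = 6231463469555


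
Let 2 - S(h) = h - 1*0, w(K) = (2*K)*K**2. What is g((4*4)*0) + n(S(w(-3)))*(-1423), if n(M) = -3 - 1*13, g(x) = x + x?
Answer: 22768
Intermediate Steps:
w(K) = 2*K**3
g(x) = 2*x
S(h) = 2 - h (S(h) = 2 - (h - 1*0) = 2 - (h + 0) = 2 - h)
n(M) = -16 (n(M) = -3 - 13 = -16)
g((4*4)*0) + n(S(w(-3)))*(-1423) = 2*((4*4)*0) - 16*(-1423) = 2*(16*0) + 22768 = 2*0 + 22768 = 0 + 22768 = 22768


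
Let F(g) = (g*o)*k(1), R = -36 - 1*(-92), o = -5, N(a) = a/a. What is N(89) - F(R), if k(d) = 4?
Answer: 1121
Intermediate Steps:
N(a) = 1
R = 56 (R = -36 + 92 = 56)
F(g) = -20*g (F(g) = (g*(-5))*4 = -5*g*4 = -20*g)
N(89) - F(R) = 1 - (-20)*56 = 1 - 1*(-1120) = 1 + 1120 = 1121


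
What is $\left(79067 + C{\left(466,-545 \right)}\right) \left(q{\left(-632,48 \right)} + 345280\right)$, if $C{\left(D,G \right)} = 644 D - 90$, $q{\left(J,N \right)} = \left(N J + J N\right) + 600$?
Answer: $108116933848$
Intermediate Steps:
$q{\left(J,N \right)} = 600 + 2 J N$ ($q{\left(J,N \right)} = \left(J N + J N\right) + 600 = 2 J N + 600 = 600 + 2 J N$)
$C{\left(D,G \right)} = -90 + 644 D$
$\left(79067 + C{\left(466,-545 \right)}\right) \left(q{\left(-632,48 \right)} + 345280\right) = \left(79067 + \left(-90 + 644 \cdot 466\right)\right) \left(\left(600 + 2 \left(-632\right) 48\right) + 345280\right) = \left(79067 + \left(-90 + 300104\right)\right) \left(\left(600 - 60672\right) + 345280\right) = \left(79067 + 300014\right) \left(-60072 + 345280\right) = 379081 \cdot 285208 = 108116933848$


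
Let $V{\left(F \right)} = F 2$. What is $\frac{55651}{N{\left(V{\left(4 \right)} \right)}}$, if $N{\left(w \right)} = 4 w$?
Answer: $\frac{55651}{32} \approx 1739.1$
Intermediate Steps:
$V{\left(F \right)} = 2 F$
$\frac{55651}{N{\left(V{\left(4 \right)} \right)}} = \frac{55651}{4 \cdot 2 \cdot 4} = \frac{55651}{4 \cdot 8} = \frac{55651}{32}$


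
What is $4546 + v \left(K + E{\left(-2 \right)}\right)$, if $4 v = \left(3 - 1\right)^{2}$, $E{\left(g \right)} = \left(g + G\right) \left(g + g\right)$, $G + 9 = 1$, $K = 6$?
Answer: $4592$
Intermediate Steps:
$G = -8$ ($G = -9 + 1 = -8$)
$E{\left(g \right)} = 2 g \left(-8 + g\right)$ ($E{\left(g \right)} = \left(g - 8\right) \left(g + g\right) = \left(-8 + g\right) 2 g = 2 g \left(-8 + g\right)$)
$v = 1$ ($v = \frac{\left(3 - 1\right)^{2}}{4} = \frac{2^{2}}{4} = \frac{1}{4} \cdot 4 = 1$)
$4546 + v \left(K + E{\left(-2 \right)}\right) = 4546 + 1 \left(6 + 2 \left(-2\right) \left(-8 - 2\right)\right) = 4546 + 1 \left(6 + 2 \left(-2\right) \left(-10\right)\right) = 4546 + 1 \left(6 + 40\right) = 4546 + 1 \cdot 46 = 4546 + 46 = 4592$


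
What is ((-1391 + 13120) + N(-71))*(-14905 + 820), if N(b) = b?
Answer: -164202930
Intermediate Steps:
((-1391 + 13120) + N(-71))*(-14905 + 820) = ((-1391 + 13120) - 71)*(-14905 + 820) = (11729 - 71)*(-14085) = 11658*(-14085) = -164202930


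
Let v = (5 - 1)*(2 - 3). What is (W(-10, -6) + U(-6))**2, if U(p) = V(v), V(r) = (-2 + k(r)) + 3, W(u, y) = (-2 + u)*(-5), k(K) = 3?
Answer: 4096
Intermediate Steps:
v = -4 (v = 4*(-1) = -4)
W(u, y) = 10 - 5*u
V(r) = 4 (V(r) = (-2 + 3) + 3 = 1 + 3 = 4)
U(p) = 4
(W(-10, -6) + U(-6))**2 = ((10 - 5*(-10)) + 4)**2 = ((10 + 50) + 4)**2 = (60 + 4)**2 = 64**2 = 4096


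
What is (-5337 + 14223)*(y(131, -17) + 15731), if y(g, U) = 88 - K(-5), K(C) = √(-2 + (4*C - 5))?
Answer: 140567634 - 26658*I*√3 ≈ 1.4057e+8 - 46173.0*I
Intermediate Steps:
K(C) = √(-7 + 4*C) (K(C) = √(-2 + (-5 + 4*C)) = √(-7 + 4*C))
y(g, U) = 88 - 3*I*√3 (y(g, U) = 88 - √(-7 + 4*(-5)) = 88 - √(-7 - 20) = 88 - √(-27) = 88 - 3*I*√3)
(-5337 + 14223)*(y(131, -17) + 15731) = (-5337 + 14223)*((88 - 3*I*√3) + 15731) = 8886*(15819 - 3*I*√3) = 140567634 - 26658*I*√3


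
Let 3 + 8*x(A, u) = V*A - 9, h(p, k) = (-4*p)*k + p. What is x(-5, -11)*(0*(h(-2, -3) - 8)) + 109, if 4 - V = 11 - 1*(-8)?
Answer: 109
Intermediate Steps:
V = -15 (V = 4 - (11 - 1*(-8)) = 4 - (11 + 8) = 4 - 1*19 = 4 - 19 = -15)
h(p, k) = p - 4*k*p (h(p, k) = -4*k*p + p = p - 4*k*p)
x(A, u) = -3/2 - 15*A/8 (x(A, u) = -3/8 + (-15*A - 9)/8 = -3/8 + (-9 - 15*A)/8 = -3/8 + (-9/8 - 15*A/8) = -3/2 - 15*A/8)
x(-5, -11)*(0*(h(-2, -3) - 8)) + 109 = (-3/2 - 15/8*(-5))*(0*(-2*(1 - 4*(-3)) - 8)) + 109 = (-3/2 + 75/8)*(0*(-2*(1 + 12) - 8)) + 109 = 63*(0*(-2*13 - 8))/8 + 109 = 63*(0*(-26 - 8))/8 + 109 = 63*(0*(-34))/8 + 109 = (63/8)*0 + 109 = 0 + 109 = 109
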